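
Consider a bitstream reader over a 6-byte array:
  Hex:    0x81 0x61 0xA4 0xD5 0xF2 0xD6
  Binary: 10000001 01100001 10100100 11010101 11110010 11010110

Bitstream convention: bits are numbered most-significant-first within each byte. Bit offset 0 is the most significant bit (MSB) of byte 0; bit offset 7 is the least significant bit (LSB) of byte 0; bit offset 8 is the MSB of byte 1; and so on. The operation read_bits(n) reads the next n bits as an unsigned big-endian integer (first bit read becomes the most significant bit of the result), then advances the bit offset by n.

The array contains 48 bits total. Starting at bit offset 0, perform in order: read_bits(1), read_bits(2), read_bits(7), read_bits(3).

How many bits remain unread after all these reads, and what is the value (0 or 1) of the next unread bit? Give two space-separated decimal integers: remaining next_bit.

Answer: 35 0

Derivation:
Read 1: bits[0:1] width=1 -> value=1 (bin 1); offset now 1 = byte 0 bit 1; 47 bits remain
Read 2: bits[1:3] width=2 -> value=0 (bin 00); offset now 3 = byte 0 bit 3; 45 bits remain
Read 3: bits[3:10] width=7 -> value=5 (bin 0000101); offset now 10 = byte 1 bit 2; 38 bits remain
Read 4: bits[10:13] width=3 -> value=4 (bin 100); offset now 13 = byte 1 bit 5; 35 bits remain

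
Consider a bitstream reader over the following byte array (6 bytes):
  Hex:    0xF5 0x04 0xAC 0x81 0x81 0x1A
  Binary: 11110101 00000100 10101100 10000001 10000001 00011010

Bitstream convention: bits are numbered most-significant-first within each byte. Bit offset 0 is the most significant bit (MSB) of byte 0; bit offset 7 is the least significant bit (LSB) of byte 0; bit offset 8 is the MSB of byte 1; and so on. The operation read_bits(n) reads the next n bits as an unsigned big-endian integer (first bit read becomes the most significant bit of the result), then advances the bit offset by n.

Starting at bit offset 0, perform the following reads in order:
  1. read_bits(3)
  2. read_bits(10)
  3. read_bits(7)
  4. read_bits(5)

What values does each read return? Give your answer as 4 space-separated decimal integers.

Read 1: bits[0:3] width=3 -> value=7 (bin 111); offset now 3 = byte 0 bit 3; 45 bits remain
Read 2: bits[3:13] width=10 -> value=672 (bin 1010100000); offset now 13 = byte 1 bit 5; 35 bits remain
Read 3: bits[13:20] width=7 -> value=74 (bin 1001010); offset now 20 = byte 2 bit 4; 28 bits remain
Read 4: bits[20:25] width=5 -> value=25 (bin 11001); offset now 25 = byte 3 bit 1; 23 bits remain

Answer: 7 672 74 25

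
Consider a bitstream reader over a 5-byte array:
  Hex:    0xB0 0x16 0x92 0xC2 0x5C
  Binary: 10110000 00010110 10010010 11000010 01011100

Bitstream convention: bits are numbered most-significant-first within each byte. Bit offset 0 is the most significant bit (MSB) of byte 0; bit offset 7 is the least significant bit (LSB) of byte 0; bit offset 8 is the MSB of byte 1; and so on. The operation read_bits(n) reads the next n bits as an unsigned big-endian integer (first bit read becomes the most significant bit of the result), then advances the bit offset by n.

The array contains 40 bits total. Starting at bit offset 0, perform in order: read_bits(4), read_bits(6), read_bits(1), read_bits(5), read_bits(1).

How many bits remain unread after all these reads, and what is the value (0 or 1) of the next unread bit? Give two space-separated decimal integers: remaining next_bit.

Read 1: bits[0:4] width=4 -> value=11 (bin 1011); offset now 4 = byte 0 bit 4; 36 bits remain
Read 2: bits[4:10] width=6 -> value=0 (bin 000000); offset now 10 = byte 1 bit 2; 30 bits remain
Read 3: bits[10:11] width=1 -> value=0 (bin 0); offset now 11 = byte 1 bit 3; 29 bits remain
Read 4: bits[11:16] width=5 -> value=22 (bin 10110); offset now 16 = byte 2 bit 0; 24 bits remain
Read 5: bits[16:17] width=1 -> value=1 (bin 1); offset now 17 = byte 2 bit 1; 23 bits remain

Answer: 23 0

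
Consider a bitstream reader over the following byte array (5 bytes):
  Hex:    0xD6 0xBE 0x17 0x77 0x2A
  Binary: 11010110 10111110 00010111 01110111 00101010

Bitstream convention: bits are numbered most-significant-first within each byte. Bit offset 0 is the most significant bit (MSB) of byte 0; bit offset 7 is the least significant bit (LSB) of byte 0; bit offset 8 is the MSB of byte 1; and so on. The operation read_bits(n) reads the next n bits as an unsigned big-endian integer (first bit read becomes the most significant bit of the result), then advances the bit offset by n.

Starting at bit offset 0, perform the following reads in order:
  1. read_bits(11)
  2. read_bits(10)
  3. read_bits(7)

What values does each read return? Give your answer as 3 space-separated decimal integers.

Read 1: bits[0:11] width=11 -> value=1717 (bin 11010110101); offset now 11 = byte 1 bit 3; 29 bits remain
Read 2: bits[11:21] width=10 -> value=962 (bin 1111000010); offset now 21 = byte 2 bit 5; 19 bits remain
Read 3: bits[21:28] width=7 -> value=119 (bin 1110111); offset now 28 = byte 3 bit 4; 12 bits remain

Answer: 1717 962 119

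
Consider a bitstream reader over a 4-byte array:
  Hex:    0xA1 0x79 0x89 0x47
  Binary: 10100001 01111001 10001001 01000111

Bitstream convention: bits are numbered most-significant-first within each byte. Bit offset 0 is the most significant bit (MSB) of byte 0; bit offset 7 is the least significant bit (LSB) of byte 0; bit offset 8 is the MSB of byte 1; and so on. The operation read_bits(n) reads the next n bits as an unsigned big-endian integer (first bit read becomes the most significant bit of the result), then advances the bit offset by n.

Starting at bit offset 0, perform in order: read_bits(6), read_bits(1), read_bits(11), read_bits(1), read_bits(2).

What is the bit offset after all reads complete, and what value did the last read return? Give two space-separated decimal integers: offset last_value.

Read 1: bits[0:6] width=6 -> value=40 (bin 101000); offset now 6 = byte 0 bit 6; 26 bits remain
Read 2: bits[6:7] width=1 -> value=0 (bin 0); offset now 7 = byte 0 bit 7; 25 bits remain
Read 3: bits[7:18] width=11 -> value=1510 (bin 10111100110); offset now 18 = byte 2 bit 2; 14 bits remain
Read 4: bits[18:19] width=1 -> value=0 (bin 0); offset now 19 = byte 2 bit 3; 13 bits remain
Read 5: bits[19:21] width=2 -> value=1 (bin 01); offset now 21 = byte 2 bit 5; 11 bits remain

Answer: 21 1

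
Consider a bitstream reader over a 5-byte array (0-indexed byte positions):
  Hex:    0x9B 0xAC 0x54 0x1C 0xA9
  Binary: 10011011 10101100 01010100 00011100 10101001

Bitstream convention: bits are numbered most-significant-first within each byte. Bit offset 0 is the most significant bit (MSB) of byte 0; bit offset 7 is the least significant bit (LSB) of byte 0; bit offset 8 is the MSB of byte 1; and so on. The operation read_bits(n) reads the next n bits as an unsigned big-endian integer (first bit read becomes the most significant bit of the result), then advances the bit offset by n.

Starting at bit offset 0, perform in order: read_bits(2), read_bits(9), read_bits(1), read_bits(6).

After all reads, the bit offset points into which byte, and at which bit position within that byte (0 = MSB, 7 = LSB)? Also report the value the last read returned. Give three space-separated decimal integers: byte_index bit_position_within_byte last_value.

Read 1: bits[0:2] width=2 -> value=2 (bin 10); offset now 2 = byte 0 bit 2; 38 bits remain
Read 2: bits[2:11] width=9 -> value=221 (bin 011011101); offset now 11 = byte 1 bit 3; 29 bits remain
Read 3: bits[11:12] width=1 -> value=0 (bin 0); offset now 12 = byte 1 bit 4; 28 bits remain
Read 4: bits[12:18] width=6 -> value=49 (bin 110001); offset now 18 = byte 2 bit 2; 22 bits remain

Answer: 2 2 49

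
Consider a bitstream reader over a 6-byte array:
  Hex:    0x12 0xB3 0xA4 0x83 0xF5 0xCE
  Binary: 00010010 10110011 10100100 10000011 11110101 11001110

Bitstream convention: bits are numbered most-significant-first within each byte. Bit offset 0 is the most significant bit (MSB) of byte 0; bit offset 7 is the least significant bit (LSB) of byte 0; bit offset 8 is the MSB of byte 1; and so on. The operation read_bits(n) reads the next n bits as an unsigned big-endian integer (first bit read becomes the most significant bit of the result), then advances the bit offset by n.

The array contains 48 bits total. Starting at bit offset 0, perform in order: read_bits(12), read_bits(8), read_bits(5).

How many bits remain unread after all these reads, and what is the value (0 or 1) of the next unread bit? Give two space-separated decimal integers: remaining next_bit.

Answer: 23 0

Derivation:
Read 1: bits[0:12] width=12 -> value=299 (bin 000100101011); offset now 12 = byte 1 bit 4; 36 bits remain
Read 2: bits[12:20] width=8 -> value=58 (bin 00111010); offset now 20 = byte 2 bit 4; 28 bits remain
Read 3: bits[20:25] width=5 -> value=9 (bin 01001); offset now 25 = byte 3 bit 1; 23 bits remain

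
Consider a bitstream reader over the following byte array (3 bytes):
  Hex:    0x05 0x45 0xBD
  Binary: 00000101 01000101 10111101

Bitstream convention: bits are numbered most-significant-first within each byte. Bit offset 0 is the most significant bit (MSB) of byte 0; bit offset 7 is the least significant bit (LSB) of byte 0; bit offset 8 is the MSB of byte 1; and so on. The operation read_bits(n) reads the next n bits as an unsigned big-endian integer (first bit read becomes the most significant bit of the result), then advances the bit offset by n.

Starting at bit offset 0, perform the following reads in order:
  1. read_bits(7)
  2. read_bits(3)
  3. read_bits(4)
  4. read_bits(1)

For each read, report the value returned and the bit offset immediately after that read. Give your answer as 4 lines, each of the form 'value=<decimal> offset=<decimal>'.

Answer: value=2 offset=7
value=5 offset=10
value=1 offset=14
value=0 offset=15

Derivation:
Read 1: bits[0:7] width=7 -> value=2 (bin 0000010); offset now 7 = byte 0 bit 7; 17 bits remain
Read 2: bits[7:10] width=3 -> value=5 (bin 101); offset now 10 = byte 1 bit 2; 14 bits remain
Read 3: bits[10:14] width=4 -> value=1 (bin 0001); offset now 14 = byte 1 bit 6; 10 bits remain
Read 4: bits[14:15] width=1 -> value=0 (bin 0); offset now 15 = byte 1 bit 7; 9 bits remain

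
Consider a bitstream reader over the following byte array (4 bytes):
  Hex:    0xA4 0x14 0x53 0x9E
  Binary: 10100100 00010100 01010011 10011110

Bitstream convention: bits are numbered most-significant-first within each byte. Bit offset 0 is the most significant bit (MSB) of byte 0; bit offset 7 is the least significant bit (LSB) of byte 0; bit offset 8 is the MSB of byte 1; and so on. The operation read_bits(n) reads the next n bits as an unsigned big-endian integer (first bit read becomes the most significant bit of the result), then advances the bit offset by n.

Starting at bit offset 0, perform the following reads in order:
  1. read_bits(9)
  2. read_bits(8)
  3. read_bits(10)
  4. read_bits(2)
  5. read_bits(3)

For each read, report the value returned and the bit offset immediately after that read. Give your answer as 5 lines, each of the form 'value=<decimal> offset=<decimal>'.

Answer: value=328 offset=9
value=40 offset=17
value=668 offset=27
value=3 offset=29
value=6 offset=32

Derivation:
Read 1: bits[0:9] width=9 -> value=328 (bin 101001000); offset now 9 = byte 1 bit 1; 23 bits remain
Read 2: bits[9:17] width=8 -> value=40 (bin 00101000); offset now 17 = byte 2 bit 1; 15 bits remain
Read 3: bits[17:27] width=10 -> value=668 (bin 1010011100); offset now 27 = byte 3 bit 3; 5 bits remain
Read 4: bits[27:29] width=2 -> value=3 (bin 11); offset now 29 = byte 3 bit 5; 3 bits remain
Read 5: bits[29:32] width=3 -> value=6 (bin 110); offset now 32 = byte 4 bit 0; 0 bits remain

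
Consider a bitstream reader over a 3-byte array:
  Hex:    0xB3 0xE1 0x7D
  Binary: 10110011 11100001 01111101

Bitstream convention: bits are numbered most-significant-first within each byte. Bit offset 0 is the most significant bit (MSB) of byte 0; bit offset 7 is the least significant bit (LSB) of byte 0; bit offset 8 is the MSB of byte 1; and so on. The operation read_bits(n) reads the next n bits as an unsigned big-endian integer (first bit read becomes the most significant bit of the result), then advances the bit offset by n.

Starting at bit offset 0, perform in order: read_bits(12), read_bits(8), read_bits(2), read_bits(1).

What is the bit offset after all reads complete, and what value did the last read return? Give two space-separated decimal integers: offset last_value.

Read 1: bits[0:12] width=12 -> value=2878 (bin 101100111110); offset now 12 = byte 1 bit 4; 12 bits remain
Read 2: bits[12:20] width=8 -> value=23 (bin 00010111); offset now 20 = byte 2 bit 4; 4 bits remain
Read 3: bits[20:22] width=2 -> value=3 (bin 11); offset now 22 = byte 2 bit 6; 2 bits remain
Read 4: bits[22:23] width=1 -> value=0 (bin 0); offset now 23 = byte 2 bit 7; 1 bits remain

Answer: 23 0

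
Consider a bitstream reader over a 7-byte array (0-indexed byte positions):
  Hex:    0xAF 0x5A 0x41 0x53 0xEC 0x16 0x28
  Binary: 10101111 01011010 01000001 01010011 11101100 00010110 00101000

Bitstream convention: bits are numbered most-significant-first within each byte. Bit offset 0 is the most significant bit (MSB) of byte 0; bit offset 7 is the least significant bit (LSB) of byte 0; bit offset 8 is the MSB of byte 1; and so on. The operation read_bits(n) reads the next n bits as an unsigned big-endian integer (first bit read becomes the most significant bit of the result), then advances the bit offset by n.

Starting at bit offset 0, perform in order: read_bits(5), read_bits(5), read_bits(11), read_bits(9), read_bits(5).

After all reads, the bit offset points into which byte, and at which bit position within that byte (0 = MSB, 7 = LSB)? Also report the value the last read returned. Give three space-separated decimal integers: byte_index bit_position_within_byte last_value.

Read 1: bits[0:5] width=5 -> value=21 (bin 10101); offset now 5 = byte 0 bit 5; 51 bits remain
Read 2: bits[5:10] width=5 -> value=29 (bin 11101); offset now 10 = byte 1 bit 2; 46 bits remain
Read 3: bits[10:21] width=11 -> value=840 (bin 01101001000); offset now 21 = byte 2 bit 5; 35 bits remain
Read 4: bits[21:30] width=9 -> value=84 (bin 001010100); offset now 30 = byte 3 bit 6; 26 bits remain
Read 5: bits[30:35] width=5 -> value=31 (bin 11111); offset now 35 = byte 4 bit 3; 21 bits remain

Answer: 4 3 31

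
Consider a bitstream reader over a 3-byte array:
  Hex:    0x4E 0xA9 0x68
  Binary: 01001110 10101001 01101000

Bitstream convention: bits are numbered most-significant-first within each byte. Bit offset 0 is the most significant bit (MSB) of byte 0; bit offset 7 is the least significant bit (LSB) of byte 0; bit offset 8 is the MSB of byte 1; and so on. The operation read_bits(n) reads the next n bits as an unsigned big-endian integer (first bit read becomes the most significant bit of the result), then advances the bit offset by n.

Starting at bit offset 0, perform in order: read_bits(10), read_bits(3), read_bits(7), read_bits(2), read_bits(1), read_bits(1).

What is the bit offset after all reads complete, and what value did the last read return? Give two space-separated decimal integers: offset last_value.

Read 1: bits[0:10] width=10 -> value=314 (bin 0100111010); offset now 10 = byte 1 bit 2; 14 bits remain
Read 2: bits[10:13] width=3 -> value=5 (bin 101); offset now 13 = byte 1 bit 5; 11 bits remain
Read 3: bits[13:20] width=7 -> value=22 (bin 0010110); offset now 20 = byte 2 bit 4; 4 bits remain
Read 4: bits[20:22] width=2 -> value=2 (bin 10); offset now 22 = byte 2 bit 6; 2 bits remain
Read 5: bits[22:23] width=1 -> value=0 (bin 0); offset now 23 = byte 2 bit 7; 1 bits remain
Read 6: bits[23:24] width=1 -> value=0 (bin 0); offset now 24 = byte 3 bit 0; 0 bits remain

Answer: 24 0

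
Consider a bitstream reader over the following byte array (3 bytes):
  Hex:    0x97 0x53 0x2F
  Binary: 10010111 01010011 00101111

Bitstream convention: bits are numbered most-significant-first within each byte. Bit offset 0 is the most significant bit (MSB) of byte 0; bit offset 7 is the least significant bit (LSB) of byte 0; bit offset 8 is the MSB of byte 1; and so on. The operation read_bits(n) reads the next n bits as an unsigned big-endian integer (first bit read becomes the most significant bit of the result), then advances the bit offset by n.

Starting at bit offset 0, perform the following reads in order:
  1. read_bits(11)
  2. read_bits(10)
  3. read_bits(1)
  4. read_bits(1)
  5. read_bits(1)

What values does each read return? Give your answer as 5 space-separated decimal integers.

Read 1: bits[0:11] width=11 -> value=1210 (bin 10010111010); offset now 11 = byte 1 bit 3; 13 bits remain
Read 2: bits[11:21] width=10 -> value=613 (bin 1001100101); offset now 21 = byte 2 bit 5; 3 bits remain
Read 3: bits[21:22] width=1 -> value=1 (bin 1); offset now 22 = byte 2 bit 6; 2 bits remain
Read 4: bits[22:23] width=1 -> value=1 (bin 1); offset now 23 = byte 2 bit 7; 1 bits remain
Read 5: bits[23:24] width=1 -> value=1 (bin 1); offset now 24 = byte 3 bit 0; 0 bits remain

Answer: 1210 613 1 1 1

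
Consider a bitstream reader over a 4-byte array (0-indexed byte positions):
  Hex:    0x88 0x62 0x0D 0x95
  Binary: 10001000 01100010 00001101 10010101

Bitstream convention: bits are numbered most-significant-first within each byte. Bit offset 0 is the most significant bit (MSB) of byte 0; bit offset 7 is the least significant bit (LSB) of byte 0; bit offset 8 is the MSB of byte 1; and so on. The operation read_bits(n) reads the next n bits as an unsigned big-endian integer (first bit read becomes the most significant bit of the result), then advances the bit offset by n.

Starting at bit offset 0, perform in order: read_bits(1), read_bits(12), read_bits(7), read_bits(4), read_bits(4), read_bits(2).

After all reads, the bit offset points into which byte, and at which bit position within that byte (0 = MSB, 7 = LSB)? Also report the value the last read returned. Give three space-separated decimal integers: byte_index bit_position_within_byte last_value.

Answer: 3 6 1

Derivation:
Read 1: bits[0:1] width=1 -> value=1 (bin 1); offset now 1 = byte 0 bit 1; 31 bits remain
Read 2: bits[1:13] width=12 -> value=268 (bin 000100001100); offset now 13 = byte 1 bit 5; 19 bits remain
Read 3: bits[13:20] width=7 -> value=32 (bin 0100000); offset now 20 = byte 2 bit 4; 12 bits remain
Read 4: bits[20:24] width=4 -> value=13 (bin 1101); offset now 24 = byte 3 bit 0; 8 bits remain
Read 5: bits[24:28] width=4 -> value=9 (bin 1001); offset now 28 = byte 3 bit 4; 4 bits remain
Read 6: bits[28:30] width=2 -> value=1 (bin 01); offset now 30 = byte 3 bit 6; 2 bits remain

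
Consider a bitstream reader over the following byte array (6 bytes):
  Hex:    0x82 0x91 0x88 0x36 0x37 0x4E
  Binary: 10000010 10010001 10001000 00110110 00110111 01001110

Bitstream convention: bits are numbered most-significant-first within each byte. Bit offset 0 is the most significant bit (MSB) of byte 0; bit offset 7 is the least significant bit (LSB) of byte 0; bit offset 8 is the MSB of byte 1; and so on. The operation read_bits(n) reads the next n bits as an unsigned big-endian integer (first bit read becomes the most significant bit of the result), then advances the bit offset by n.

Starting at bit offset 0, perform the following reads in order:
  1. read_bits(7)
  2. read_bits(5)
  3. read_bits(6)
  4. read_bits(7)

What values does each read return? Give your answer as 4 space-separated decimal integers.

Read 1: bits[0:7] width=7 -> value=65 (bin 1000001); offset now 7 = byte 0 bit 7; 41 bits remain
Read 2: bits[7:12] width=5 -> value=9 (bin 01001); offset now 12 = byte 1 bit 4; 36 bits remain
Read 3: bits[12:18] width=6 -> value=6 (bin 000110); offset now 18 = byte 2 bit 2; 30 bits remain
Read 4: bits[18:25] width=7 -> value=16 (bin 0010000); offset now 25 = byte 3 bit 1; 23 bits remain

Answer: 65 9 6 16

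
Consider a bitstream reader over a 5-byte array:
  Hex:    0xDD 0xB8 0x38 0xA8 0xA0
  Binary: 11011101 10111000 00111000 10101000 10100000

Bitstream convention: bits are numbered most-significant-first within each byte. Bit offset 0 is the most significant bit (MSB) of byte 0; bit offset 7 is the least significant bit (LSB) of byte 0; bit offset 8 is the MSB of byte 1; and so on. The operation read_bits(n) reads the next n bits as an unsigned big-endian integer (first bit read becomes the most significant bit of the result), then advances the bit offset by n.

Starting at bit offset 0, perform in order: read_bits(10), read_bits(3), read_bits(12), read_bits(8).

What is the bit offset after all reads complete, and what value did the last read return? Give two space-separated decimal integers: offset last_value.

Read 1: bits[0:10] width=10 -> value=886 (bin 1101110110); offset now 10 = byte 1 bit 2; 30 bits remain
Read 2: bits[10:13] width=3 -> value=7 (bin 111); offset now 13 = byte 1 bit 5; 27 bits remain
Read 3: bits[13:25] width=12 -> value=113 (bin 000001110001); offset now 25 = byte 3 bit 1; 15 bits remain
Read 4: bits[25:33] width=8 -> value=81 (bin 01010001); offset now 33 = byte 4 bit 1; 7 bits remain

Answer: 33 81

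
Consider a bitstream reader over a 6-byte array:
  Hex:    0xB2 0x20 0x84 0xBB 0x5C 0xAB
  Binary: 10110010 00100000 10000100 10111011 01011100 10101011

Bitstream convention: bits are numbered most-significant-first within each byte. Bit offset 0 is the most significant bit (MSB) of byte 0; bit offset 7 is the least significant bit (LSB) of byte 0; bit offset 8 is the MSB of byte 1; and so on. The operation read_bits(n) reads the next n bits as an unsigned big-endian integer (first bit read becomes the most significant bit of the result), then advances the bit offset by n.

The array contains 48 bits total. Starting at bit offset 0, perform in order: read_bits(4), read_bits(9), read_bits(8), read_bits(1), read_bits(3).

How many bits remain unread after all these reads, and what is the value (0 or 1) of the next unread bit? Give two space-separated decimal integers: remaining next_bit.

Answer: 23 0

Derivation:
Read 1: bits[0:4] width=4 -> value=11 (bin 1011); offset now 4 = byte 0 bit 4; 44 bits remain
Read 2: bits[4:13] width=9 -> value=68 (bin 001000100); offset now 13 = byte 1 bit 5; 35 bits remain
Read 3: bits[13:21] width=8 -> value=16 (bin 00010000); offset now 21 = byte 2 bit 5; 27 bits remain
Read 4: bits[21:22] width=1 -> value=1 (bin 1); offset now 22 = byte 2 bit 6; 26 bits remain
Read 5: bits[22:25] width=3 -> value=1 (bin 001); offset now 25 = byte 3 bit 1; 23 bits remain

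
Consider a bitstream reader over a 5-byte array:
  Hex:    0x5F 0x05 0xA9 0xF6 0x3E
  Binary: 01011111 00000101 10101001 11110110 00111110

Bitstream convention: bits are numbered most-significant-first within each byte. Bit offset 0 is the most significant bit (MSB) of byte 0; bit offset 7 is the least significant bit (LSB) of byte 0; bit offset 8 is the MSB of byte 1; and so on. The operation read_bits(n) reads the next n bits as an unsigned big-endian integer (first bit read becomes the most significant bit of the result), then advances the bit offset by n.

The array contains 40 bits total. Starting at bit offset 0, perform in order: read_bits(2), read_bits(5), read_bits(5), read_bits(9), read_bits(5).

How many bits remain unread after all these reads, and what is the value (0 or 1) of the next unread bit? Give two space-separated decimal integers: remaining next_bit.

Answer: 14 1

Derivation:
Read 1: bits[0:2] width=2 -> value=1 (bin 01); offset now 2 = byte 0 bit 2; 38 bits remain
Read 2: bits[2:7] width=5 -> value=15 (bin 01111); offset now 7 = byte 0 bit 7; 33 bits remain
Read 3: bits[7:12] width=5 -> value=16 (bin 10000); offset now 12 = byte 1 bit 4; 28 bits remain
Read 4: bits[12:21] width=9 -> value=181 (bin 010110101); offset now 21 = byte 2 bit 5; 19 bits remain
Read 5: bits[21:26] width=5 -> value=7 (bin 00111); offset now 26 = byte 3 bit 2; 14 bits remain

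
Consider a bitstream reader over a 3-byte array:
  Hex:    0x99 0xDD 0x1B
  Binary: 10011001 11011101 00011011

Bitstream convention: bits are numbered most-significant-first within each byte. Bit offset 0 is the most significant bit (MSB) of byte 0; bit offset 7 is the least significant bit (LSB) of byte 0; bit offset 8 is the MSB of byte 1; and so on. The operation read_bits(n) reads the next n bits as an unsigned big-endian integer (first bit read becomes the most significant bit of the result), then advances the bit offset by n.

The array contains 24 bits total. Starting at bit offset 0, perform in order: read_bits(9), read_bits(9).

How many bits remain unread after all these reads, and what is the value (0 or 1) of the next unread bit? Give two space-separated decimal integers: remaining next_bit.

Read 1: bits[0:9] width=9 -> value=307 (bin 100110011); offset now 9 = byte 1 bit 1; 15 bits remain
Read 2: bits[9:18] width=9 -> value=372 (bin 101110100); offset now 18 = byte 2 bit 2; 6 bits remain

Answer: 6 0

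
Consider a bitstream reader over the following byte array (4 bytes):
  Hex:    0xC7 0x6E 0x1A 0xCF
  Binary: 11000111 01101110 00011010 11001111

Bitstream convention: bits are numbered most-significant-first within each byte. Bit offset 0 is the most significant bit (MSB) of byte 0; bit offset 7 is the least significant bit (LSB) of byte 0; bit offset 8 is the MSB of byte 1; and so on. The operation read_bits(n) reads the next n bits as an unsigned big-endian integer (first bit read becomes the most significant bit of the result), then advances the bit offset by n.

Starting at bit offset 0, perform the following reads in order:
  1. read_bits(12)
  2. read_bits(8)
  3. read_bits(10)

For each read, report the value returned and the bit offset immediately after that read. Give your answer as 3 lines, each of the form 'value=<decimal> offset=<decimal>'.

Answer: value=3190 offset=12
value=225 offset=20
value=691 offset=30

Derivation:
Read 1: bits[0:12] width=12 -> value=3190 (bin 110001110110); offset now 12 = byte 1 bit 4; 20 bits remain
Read 2: bits[12:20] width=8 -> value=225 (bin 11100001); offset now 20 = byte 2 bit 4; 12 bits remain
Read 3: bits[20:30] width=10 -> value=691 (bin 1010110011); offset now 30 = byte 3 bit 6; 2 bits remain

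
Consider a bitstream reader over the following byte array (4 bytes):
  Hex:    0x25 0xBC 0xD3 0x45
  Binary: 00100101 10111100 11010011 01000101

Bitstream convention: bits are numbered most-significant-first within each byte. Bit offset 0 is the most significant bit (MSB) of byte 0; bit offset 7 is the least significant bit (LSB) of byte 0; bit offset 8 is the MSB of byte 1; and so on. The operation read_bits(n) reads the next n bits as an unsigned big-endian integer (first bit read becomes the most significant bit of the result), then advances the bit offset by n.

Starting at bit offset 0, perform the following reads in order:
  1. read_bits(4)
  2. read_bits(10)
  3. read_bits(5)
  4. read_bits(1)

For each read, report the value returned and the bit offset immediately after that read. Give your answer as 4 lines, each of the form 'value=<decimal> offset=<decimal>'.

Answer: value=2 offset=4
value=367 offset=14
value=6 offset=19
value=1 offset=20

Derivation:
Read 1: bits[0:4] width=4 -> value=2 (bin 0010); offset now 4 = byte 0 bit 4; 28 bits remain
Read 2: bits[4:14] width=10 -> value=367 (bin 0101101111); offset now 14 = byte 1 bit 6; 18 bits remain
Read 3: bits[14:19] width=5 -> value=6 (bin 00110); offset now 19 = byte 2 bit 3; 13 bits remain
Read 4: bits[19:20] width=1 -> value=1 (bin 1); offset now 20 = byte 2 bit 4; 12 bits remain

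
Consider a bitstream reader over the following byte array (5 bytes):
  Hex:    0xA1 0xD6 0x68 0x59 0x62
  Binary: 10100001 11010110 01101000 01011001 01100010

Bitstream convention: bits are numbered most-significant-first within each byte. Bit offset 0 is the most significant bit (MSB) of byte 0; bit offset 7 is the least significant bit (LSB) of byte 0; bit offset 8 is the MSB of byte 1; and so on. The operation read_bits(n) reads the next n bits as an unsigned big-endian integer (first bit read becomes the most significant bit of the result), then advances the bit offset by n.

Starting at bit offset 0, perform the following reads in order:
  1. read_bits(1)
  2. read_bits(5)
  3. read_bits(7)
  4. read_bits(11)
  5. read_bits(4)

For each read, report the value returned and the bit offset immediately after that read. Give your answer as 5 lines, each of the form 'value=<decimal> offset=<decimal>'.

Answer: value=1 offset=1
value=8 offset=6
value=58 offset=13
value=1640 offset=24
value=5 offset=28

Derivation:
Read 1: bits[0:1] width=1 -> value=1 (bin 1); offset now 1 = byte 0 bit 1; 39 bits remain
Read 2: bits[1:6] width=5 -> value=8 (bin 01000); offset now 6 = byte 0 bit 6; 34 bits remain
Read 3: bits[6:13] width=7 -> value=58 (bin 0111010); offset now 13 = byte 1 bit 5; 27 bits remain
Read 4: bits[13:24] width=11 -> value=1640 (bin 11001101000); offset now 24 = byte 3 bit 0; 16 bits remain
Read 5: bits[24:28] width=4 -> value=5 (bin 0101); offset now 28 = byte 3 bit 4; 12 bits remain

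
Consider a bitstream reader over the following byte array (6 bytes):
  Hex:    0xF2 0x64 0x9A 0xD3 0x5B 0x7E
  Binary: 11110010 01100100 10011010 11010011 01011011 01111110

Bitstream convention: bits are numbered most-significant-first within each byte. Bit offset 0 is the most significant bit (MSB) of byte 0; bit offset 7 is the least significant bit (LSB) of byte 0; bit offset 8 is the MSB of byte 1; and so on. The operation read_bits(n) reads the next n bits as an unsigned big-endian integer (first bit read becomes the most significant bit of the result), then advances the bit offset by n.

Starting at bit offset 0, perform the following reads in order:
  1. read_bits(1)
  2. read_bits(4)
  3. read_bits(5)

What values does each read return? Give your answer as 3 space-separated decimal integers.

Read 1: bits[0:1] width=1 -> value=1 (bin 1); offset now 1 = byte 0 bit 1; 47 bits remain
Read 2: bits[1:5] width=4 -> value=14 (bin 1110); offset now 5 = byte 0 bit 5; 43 bits remain
Read 3: bits[5:10] width=5 -> value=9 (bin 01001); offset now 10 = byte 1 bit 2; 38 bits remain

Answer: 1 14 9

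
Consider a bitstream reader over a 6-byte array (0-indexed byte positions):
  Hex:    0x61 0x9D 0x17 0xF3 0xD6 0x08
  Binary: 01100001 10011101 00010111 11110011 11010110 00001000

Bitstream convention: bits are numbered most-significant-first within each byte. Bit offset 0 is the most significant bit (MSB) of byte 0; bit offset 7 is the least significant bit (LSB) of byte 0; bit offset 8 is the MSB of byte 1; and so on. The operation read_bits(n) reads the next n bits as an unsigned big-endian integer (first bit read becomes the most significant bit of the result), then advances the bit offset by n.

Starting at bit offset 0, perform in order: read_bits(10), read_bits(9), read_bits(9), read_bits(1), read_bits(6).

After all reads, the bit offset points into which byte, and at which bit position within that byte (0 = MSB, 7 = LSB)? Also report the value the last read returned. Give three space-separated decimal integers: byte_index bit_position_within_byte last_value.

Answer: 4 3 30

Derivation:
Read 1: bits[0:10] width=10 -> value=390 (bin 0110000110); offset now 10 = byte 1 bit 2; 38 bits remain
Read 2: bits[10:19] width=9 -> value=232 (bin 011101000); offset now 19 = byte 2 bit 3; 29 bits remain
Read 3: bits[19:28] width=9 -> value=383 (bin 101111111); offset now 28 = byte 3 bit 4; 20 bits remain
Read 4: bits[28:29] width=1 -> value=0 (bin 0); offset now 29 = byte 3 bit 5; 19 bits remain
Read 5: bits[29:35] width=6 -> value=30 (bin 011110); offset now 35 = byte 4 bit 3; 13 bits remain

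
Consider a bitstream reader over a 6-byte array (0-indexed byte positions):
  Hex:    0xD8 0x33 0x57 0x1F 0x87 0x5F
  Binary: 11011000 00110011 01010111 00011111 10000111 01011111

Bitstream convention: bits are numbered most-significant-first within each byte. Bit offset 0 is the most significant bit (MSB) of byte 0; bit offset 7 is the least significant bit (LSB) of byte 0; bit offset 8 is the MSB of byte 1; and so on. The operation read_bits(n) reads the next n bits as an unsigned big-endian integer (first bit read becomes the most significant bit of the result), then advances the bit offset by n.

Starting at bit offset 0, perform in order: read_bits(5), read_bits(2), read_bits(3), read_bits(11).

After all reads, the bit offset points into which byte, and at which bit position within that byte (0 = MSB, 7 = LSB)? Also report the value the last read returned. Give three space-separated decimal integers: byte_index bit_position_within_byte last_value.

Answer: 2 5 1642

Derivation:
Read 1: bits[0:5] width=5 -> value=27 (bin 11011); offset now 5 = byte 0 bit 5; 43 bits remain
Read 2: bits[5:7] width=2 -> value=0 (bin 00); offset now 7 = byte 0 bit 7; 41 bits remain
Read 3: bits[7:10] width=3 -> value=0 (bin 000); offset now 10 = byte 1 bit 2; 38 bits remain
Read 4: bits[10:21] width=11 -> value=1642 (bin 11001101010); offset now 21 = byte 2 bit 5; 27 bits remain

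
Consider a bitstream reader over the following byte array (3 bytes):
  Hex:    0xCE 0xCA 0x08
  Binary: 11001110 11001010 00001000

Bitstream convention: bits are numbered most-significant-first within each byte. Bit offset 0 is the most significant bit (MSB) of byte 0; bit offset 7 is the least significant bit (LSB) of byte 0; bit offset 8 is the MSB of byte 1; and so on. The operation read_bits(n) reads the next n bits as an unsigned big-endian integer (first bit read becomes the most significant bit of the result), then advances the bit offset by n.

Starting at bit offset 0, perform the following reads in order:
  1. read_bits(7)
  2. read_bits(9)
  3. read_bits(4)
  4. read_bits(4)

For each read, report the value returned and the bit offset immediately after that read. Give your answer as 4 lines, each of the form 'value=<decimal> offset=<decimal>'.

Read 1: bits[0:7] width=7 -> value=103 (bin 1100111); offset now 7 = byte 0 bit 7; 17 bits remain
Read 2: bits[7:16] width=9 -> value=202 (bin 011001010); offset now 16 = byte 2 bit 0; 8 bits remain
Read 3: bits[16:20] width=4 -> value=0 (bin 0000); offset now 20 = byte 2 bit 4; 4 bits remain
Read 4: bits[20:24] width=4 -> value=8 (bin 1000); offset now 24 = byte 3 bit 0; 0 bits remain

Answer: value=103 offset=7
value=202 offset=16
value=0 offset=20
value=8 offset=24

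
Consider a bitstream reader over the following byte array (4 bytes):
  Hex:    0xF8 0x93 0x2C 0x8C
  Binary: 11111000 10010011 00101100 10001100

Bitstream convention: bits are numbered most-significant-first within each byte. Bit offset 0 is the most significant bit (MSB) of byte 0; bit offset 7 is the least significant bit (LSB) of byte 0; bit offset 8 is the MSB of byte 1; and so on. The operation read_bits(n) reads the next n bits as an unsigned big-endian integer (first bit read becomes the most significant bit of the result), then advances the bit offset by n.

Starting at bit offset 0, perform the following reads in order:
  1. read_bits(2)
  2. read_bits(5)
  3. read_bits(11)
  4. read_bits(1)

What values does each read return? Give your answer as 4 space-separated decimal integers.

Answer: 3 28 588 1

Derivation:
Read 1: bits[0:2] width=2 -> value=3 (bin 11); offset now 2 = byte 0 bit 2; 30 bits remain
Read 2: bits[2:7] width=5 -> value=28 (bin 11100); offset now 7 = byte 0 bit 7; 25 bits remain
Read 3: bits[7:18] width=11 -> value=588 (bin 01001001100); offset now 18 = byte 2 bit 2; 14 bits remain
Read 4: bits[18:19] width=1 -> value=1 (bin 1); offset now 19 = byte 2 bit 3; 13 bits remain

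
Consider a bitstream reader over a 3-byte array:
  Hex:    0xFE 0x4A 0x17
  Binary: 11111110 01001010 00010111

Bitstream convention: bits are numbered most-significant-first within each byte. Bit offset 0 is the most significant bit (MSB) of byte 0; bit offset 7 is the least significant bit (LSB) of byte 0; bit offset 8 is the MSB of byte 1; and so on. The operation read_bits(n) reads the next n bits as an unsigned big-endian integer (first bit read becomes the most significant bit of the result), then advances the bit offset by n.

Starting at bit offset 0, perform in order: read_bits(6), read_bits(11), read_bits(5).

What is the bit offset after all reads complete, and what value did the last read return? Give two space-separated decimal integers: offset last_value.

Answer: 22 5

Derivation:
Read 1: bits[0:6] width=6 -> value=63 (bin 111111); offset now 6 = byte 0 bit 6; 18 bits remain
Read 2: bits[6:17] width=11 -> value=1172 (bin 10010010100); offset now 17 = byte 2 bit 1; 7 bits remain
Read 3: bits[17:22] width=5 -> value=5 (bin 00101); offset now 22 = byte 2 bit 6; 2 bits remain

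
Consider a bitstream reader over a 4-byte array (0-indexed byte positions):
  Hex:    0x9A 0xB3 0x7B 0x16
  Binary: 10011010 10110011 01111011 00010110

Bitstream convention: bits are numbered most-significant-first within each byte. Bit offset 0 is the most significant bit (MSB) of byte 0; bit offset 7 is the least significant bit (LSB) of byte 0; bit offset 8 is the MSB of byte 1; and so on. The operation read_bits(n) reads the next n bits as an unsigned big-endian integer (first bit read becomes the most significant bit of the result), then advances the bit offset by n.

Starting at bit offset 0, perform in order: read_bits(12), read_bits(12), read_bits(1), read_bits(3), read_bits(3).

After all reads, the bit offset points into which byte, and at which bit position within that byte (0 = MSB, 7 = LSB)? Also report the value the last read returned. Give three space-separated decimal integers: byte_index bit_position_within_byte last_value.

Read 1: bits[0:12] width=12 -> value=2475 (bin 100110101011); offset now 12 = byte 1 bit 4; 20 bits remain
Read 2: bits[12:24] width=12 -> value=891 (bin 001101111011); offset now 24 = byte 3 bit 0; 8 bits remain
Read 3: bits[24:25] width=1 -> value=0 (bin 0); offset now 25 = byte 3 bit 1; 7 bits remain
Read 4: bits[25:28] width=3 -> value=1 (bin 001); offset now 28 = byte 3 bit 4; 4 bits remain
Read 5: bits[28:31] width=3 -> value=3 (bin 011); offset now 31 = byte 3 bit 7; 1 bits remain

Answer: 3 7 3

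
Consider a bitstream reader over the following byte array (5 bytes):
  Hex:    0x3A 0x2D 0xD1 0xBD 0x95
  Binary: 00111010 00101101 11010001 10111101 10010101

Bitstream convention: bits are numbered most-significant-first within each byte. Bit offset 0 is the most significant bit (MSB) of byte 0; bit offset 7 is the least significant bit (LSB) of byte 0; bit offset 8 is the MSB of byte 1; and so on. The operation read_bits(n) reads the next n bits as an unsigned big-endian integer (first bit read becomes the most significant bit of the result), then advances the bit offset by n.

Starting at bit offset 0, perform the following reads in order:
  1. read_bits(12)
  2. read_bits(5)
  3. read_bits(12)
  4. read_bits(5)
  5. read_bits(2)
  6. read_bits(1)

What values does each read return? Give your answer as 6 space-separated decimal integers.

Answer: 930 27 2615 22 1 0

Derivation:
Read 1: bits[0:12] width=12 -> value=930 (bin 001110100010); offset now 12 = byte 1 bit 4; 28 bits remain
Read 2: bits[12:17] width=5 -> value=27 (bin 11011); offset now 17 = byte 2 bit 1; 23 bits remain
Read 3: bits[17:29] width=12 -> value=2615 (bin 101000110111); offset now 29 = byte 3 bit 5; 11 bits remain
Read 4: bits[29:34] width=5 -> value=22 (bin 10110); offset now 34 = byte 4 bit 2; 6 bits remain
Read 5: bits[34:36] width=2 -> value=1 (bin 01); offset now 36 = byte 4 bit 4; 4 bits remain
Read 6: bits[36:37] width=1 -> value=0 (bin 0); offset now 37 = byte 4 bit 5; 3 bits remain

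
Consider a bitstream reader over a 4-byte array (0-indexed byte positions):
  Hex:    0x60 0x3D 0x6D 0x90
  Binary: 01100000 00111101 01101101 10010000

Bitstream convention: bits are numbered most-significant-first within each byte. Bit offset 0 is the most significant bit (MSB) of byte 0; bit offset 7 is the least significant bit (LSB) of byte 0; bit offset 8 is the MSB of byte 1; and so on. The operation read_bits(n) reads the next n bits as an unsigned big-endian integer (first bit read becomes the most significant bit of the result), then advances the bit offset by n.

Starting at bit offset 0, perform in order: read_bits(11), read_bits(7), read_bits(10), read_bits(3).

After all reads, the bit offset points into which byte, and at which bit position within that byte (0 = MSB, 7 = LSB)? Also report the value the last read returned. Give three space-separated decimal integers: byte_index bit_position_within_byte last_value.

Read 1: bits[0:11] width=11 -> value=769 (bin 01100000001); offset now 11 = byte 1 bit 3; 21 bits remain
Read 2: bits[11:18] width=7 -> value=117 (bin 1110101); offset now 18 = byte 2 bit 2; 14 bits remain
Read 3: bits[18:28] width=10 -> value=729 (bin 1011011001); offset now 28 = byte 3 bit 4; 4 bits remain
Read 4: bits[28:31] width=3 -> value=0 (bin 000); offset now 31 = byte 3 bit 7; 1 bits remain

Answer: 3 7 0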